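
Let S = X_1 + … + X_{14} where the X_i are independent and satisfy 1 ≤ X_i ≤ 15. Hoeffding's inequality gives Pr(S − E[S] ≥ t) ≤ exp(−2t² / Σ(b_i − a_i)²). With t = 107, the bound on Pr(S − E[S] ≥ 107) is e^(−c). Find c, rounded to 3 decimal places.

8.345

Σ(b_i − a_i)² = 14·(14)² = 2744.
c = 2t²/2744 = 2·107²/2744 = 8.3448.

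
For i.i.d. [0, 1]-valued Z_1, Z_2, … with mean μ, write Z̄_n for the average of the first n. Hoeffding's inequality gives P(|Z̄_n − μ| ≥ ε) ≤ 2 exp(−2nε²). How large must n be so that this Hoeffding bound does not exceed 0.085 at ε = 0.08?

247

Require 2·exp(−2nε²) ≤ 0.085, i.e. 2nε² ≥ ln(2/0.085) = 3.158251.
So n ≥ 3.158251 / (2·0.08²) = 246.738.
The smallest integer n is 247.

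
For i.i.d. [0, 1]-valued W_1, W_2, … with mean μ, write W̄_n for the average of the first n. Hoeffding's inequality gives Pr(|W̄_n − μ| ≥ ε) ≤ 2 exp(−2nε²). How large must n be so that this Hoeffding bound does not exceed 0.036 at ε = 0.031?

Require 2·exp(−2nε²) ≤ 0.036, i.e. 2nε² ≥ ln(2/0.036) = 4.017384.
So n ≥ 4.017384 / (2·0.031²) = 2090.210.
The smallest integer n is 2091.

2091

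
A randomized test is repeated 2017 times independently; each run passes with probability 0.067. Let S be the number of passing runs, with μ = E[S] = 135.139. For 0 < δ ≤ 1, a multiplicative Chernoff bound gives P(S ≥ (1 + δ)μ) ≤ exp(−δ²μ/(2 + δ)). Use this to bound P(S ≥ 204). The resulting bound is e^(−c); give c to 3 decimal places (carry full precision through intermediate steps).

13.982

Write 204 = (1 + δ)μ, so δ = 204/135.139 − 1 = 0.5095568…
Then the exponent is δ²μ/(2 + δ) = (204 − μ)² / (μ·(2 + δ)) = 13.981988.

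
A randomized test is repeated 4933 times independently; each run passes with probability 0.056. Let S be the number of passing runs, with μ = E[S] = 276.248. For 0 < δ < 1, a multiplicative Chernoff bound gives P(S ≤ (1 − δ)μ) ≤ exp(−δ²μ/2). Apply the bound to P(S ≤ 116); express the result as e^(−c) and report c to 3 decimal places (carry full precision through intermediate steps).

Write 116 = (1 − δ)μ, so δ = 1 − 116/276.248 = 0.5800875…
Then the exponent is δ²μ/2 = (μ − 116)²/(2μ) = 46.478927.

46.479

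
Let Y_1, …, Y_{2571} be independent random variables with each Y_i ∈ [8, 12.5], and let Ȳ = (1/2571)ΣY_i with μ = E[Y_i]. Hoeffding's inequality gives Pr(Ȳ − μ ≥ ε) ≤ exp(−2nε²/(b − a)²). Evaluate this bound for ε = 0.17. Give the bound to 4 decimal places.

Exponent: 2nε²/(b − a)² = 2·2571·0.17² / 4.5² = 7.33846.
Bound = exp(−7.33846) = 0.00065.

0.0007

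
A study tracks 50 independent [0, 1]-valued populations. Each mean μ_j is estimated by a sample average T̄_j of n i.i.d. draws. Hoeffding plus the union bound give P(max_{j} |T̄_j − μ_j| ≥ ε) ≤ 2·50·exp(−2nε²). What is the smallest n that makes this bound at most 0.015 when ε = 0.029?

5235

Need 2·50·exp(−2nε²) ≤ 0.015, i.e. exp(−2nε²) ≤ 0.015/100.
So 2nε² ≥ ln(100/0.015) = 8.804875.
Hence n ≥ 8.804875/(2·0.029²) = 5234.765.
The smallest integer n is 5235.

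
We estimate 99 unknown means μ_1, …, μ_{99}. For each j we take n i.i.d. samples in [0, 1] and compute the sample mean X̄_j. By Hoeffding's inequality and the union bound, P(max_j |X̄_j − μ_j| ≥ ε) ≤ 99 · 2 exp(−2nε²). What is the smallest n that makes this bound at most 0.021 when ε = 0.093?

530

Need 2·99·exp(−2nε²) ≤ 0.021, i.e. exp(−2nε²) ≤ 0.021/198.
So 2nε² ≥ ln(198/0.021) = 9.151500.
Hence n ≥ 9.151500/(2·0.093²) = 529.050.
The smallest integer n is 530.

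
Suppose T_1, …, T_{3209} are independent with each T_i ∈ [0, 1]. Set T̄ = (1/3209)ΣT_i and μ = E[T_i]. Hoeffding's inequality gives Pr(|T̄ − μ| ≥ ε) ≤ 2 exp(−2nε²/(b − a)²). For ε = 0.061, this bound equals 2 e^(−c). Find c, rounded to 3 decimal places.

23.881

c = 2nε²/(b − a)² = 2·3209·0.061² / 1² = 23.8814.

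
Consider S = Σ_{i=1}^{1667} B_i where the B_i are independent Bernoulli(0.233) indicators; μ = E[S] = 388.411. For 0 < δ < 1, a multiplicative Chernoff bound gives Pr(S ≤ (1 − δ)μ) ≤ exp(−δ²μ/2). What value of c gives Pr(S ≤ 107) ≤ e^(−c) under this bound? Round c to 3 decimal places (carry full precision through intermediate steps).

101.944

Write 107 = (1 − δ)μ, so δ = 1 − 107/388.411 = 0.7245186…
Then the exponent is δ²μ/2 = (μ − 107)²/(2μ) = 101.943754.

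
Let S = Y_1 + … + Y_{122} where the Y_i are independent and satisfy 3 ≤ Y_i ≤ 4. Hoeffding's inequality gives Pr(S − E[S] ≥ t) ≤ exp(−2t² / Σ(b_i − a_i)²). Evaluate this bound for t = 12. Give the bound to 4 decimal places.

Σ(b_i − a_i)² = 122·(1)² = 122.
Exponent = 2·12²/122 = 2.3607.
Bound = exp(−2.3607) = 0.09436.

0.0944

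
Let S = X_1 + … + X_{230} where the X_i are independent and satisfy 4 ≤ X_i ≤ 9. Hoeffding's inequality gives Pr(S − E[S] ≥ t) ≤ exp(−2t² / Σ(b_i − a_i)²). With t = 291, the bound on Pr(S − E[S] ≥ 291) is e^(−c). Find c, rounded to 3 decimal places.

Σ(b_i − a_i)² = 230·(5)² = 5750.
c = 2t²/5750 = 2·291²/5750 = 29.4543.

29.454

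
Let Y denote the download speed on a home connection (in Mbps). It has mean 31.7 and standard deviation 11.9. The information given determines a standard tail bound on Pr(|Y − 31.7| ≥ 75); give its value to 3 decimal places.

0.025

Mean and variance are known, so Chebyshev's inequality applies.
Chebyshev: Pr(|Y − μ| ≥ t) ≤ Var(Y)/t².
Var(Y) = σ² = 11.9² = 141.61.
Bound = 141.61 / 5625 = 0.0252.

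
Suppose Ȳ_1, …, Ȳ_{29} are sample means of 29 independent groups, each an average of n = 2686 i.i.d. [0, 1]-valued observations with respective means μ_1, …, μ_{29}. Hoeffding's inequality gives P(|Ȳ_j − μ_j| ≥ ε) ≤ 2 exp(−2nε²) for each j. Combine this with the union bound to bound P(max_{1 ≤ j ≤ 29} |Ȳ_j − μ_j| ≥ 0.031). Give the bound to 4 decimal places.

Per-experiment Hoeffding bound: 2·exp(−2·2686·0.031²) = 2·exp(−5.16249) = 0.011455.
Union bound over 29 events: 29·0.011455 = 0.33219.

0.3322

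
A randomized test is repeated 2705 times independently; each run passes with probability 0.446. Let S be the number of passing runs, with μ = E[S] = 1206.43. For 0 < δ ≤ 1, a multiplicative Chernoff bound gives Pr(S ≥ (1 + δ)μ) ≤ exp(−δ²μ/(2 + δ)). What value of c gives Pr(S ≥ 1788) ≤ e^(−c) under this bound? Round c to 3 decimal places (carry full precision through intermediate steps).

112.951

Write 1788 = (1 + δ)μ, so δ = 1788/1206.43 − 1 = 0.4820586…
Then the exponent is δ²μ/(2 + δ) = (1788 − μ)² / (μ·(2 + δ)) = 112.950934.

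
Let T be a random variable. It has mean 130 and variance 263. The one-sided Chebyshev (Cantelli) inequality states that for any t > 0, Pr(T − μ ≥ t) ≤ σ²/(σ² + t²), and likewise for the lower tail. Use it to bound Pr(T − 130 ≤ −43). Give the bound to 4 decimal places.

0.1245

Here σ² = 263 and t = 43, so σ² + t² = 2112.
Cantelli's bound: 263/2112 = 0.1245.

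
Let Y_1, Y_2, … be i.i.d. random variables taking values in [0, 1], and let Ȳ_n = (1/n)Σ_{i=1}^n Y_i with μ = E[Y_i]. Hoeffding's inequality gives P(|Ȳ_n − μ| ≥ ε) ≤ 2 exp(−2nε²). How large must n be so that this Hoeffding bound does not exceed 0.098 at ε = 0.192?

Require 2·exp(−2nε²) ≤ 0.098, i.e. 2nε² ≥ ln(2/0.098) = 3.015935.
So n ≥ 3.015935 / (2·0.192²) = 40.906.
The smallest integer n is 41.

41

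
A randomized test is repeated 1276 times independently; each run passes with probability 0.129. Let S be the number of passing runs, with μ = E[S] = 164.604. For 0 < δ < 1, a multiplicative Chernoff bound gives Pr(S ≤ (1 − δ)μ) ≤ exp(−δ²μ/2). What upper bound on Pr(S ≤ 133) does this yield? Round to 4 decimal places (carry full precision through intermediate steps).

0.0481

Write 133 = (1 − δ)μ, so δ = 1 − 133/164.604 = 0.1920002…
Then the exponent is δ²μ/2 = (μ − 133)²/(2μ) = 3.033987.
Bound = exp(−3.033987) = 0.04812.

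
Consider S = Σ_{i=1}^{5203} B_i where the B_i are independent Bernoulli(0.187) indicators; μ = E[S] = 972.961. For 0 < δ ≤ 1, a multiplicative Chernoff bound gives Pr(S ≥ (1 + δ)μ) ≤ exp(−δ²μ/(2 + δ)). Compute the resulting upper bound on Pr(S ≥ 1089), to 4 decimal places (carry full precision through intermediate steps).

0.0015

Write 1089 = (1 + δ)μ, so δ = 1089/972.961 − 1 = 0.1192638…
Then the exponent is δ²μ/(2 + δ) = (1089 − μ)² / (μ·(2 + δ)) = 6.530215.
Bound = exp(−6.530215) = 0.00146.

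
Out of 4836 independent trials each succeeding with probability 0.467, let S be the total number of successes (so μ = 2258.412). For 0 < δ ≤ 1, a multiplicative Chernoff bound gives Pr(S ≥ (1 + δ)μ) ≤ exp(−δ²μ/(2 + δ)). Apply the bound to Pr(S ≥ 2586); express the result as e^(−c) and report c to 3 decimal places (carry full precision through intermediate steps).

22.152

Write 2586 = (1 + δ)μ, so δ = 2586/2258.412 − 1 = 0.1450524…
Then the exponent is δ²μ/(2 + δ) = (2586 − μ)² / (μ·(2 + δ)) = 22.152100.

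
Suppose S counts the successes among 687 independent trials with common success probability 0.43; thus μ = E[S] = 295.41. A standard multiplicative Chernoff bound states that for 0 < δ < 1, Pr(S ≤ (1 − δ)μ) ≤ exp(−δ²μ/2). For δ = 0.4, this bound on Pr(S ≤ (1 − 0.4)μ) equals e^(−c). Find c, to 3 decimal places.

c = δ²μ/2 = 0.4²·295.41/2 = 23.6328.

23.633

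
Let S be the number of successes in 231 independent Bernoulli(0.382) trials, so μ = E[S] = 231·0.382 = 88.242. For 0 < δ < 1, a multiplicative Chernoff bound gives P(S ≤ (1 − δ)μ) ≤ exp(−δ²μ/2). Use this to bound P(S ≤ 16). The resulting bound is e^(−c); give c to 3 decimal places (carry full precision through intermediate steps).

29.572

Write 16 = (1 − δ)μ, so δ = 1 − 16/88.242 = 0.8186804…
Then the exponent is δ²μ/2 = (μ − 16)²/(2μ) = 29.571556.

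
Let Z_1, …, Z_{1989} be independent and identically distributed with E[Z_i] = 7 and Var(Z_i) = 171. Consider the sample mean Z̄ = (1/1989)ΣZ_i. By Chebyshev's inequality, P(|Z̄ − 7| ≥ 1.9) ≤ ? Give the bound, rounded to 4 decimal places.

Var(Z̄) = Var(Z_i)/n = 171/1989 = 0.085973.
Chebyshev: P(|Z̄ − 7| ≥ 1.9) ≤ Var(Z̄)/(1.9)² = 171/(1989·1.9²) = 0.0238.

0.0238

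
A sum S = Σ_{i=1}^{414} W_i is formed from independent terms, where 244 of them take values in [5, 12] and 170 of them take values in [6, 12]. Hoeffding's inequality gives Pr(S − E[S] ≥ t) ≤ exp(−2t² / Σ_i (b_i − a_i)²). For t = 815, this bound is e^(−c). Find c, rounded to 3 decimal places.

73.492

Σ(b_i − a_i)² = 244·7² + 170·6² = 18076.
c = 2t² / 18076 = 2·815² / 18076 = 73.4925.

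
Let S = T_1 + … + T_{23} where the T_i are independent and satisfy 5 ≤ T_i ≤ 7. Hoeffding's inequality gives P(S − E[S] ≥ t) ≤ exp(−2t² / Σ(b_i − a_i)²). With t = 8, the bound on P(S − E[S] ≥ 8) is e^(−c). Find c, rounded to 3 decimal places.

1.391

Σ(b_i − a_i)² = 23·(2)² = 92.
c = 2t²/92 = 2·8²/92 = 1.3913.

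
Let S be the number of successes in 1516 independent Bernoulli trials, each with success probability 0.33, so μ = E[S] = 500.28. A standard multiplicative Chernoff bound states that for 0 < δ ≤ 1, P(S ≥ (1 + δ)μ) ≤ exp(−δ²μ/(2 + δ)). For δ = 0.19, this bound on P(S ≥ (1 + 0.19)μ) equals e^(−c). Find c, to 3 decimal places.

c = δ²μ/(2 + δ) = 0.19²·500.28/(2 + 0.19) = 8.2466.

8.247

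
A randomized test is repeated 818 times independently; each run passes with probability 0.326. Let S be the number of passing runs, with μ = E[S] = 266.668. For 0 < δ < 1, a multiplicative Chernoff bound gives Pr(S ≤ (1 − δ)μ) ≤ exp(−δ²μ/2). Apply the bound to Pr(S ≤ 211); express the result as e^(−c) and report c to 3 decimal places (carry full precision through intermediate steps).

5.810

Write 211 = (1 − δ)μ, so δ = 1 − 211/266.668 = 0.208754…
Then the exponent is δ²μ/2 = (μ − 211)²/(2μ) = 5.810458.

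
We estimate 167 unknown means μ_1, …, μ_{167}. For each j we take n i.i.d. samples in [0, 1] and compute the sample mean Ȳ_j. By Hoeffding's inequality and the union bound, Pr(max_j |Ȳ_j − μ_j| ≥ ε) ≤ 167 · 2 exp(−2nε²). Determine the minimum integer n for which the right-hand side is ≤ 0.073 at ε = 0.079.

676

Need 2·167·exp(−2nε²) ≤ 0.073, i.e. exp(−2nε²) ≤ 0.073/334.
So 2nε² ≥ ln(334/0.073) = 8.428437.
Hence n ≥ 8.428437/(2·0.079²) = 675.247.
The smallest integer n is 676.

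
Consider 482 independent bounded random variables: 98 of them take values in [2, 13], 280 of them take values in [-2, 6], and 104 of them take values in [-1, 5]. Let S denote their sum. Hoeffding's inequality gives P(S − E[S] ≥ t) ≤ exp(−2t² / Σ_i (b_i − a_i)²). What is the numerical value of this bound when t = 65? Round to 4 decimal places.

Σ(b_i − a_i)² = 98·11² + 280·8² + 104·6² = 33522.
Exponent = 2·65² / 33522 = 0.25207.
Bound = exp(−0.25207) = 0.77719.

0.7772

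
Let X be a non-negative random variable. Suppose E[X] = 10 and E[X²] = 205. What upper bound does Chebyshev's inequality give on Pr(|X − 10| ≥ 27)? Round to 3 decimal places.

0.144

Var(X) = E[X²] − (E[X])² = 205 − 100 = 105.
Chebyshev's inequality: Pr(|X − μ| ≥ t) ≤ Var(X)/t² = 105/729 = 0.1440.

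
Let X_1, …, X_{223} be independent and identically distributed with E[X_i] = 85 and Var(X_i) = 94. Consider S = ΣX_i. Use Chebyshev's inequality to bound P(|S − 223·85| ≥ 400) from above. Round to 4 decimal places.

0.1310

Var(S) = n·Var(X_i) = 223·94 = 20962.
Chebyshev: P(|S − 223·85| ≥ 400) ≤ Var(S)/400² = 20962/160000 = 0.1310.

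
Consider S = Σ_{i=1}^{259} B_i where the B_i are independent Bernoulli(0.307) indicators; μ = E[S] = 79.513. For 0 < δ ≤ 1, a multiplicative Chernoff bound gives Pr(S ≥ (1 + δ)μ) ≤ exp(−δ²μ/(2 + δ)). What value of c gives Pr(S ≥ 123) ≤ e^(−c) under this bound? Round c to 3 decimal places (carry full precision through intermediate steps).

9.338

Write 123 = (1 + δ)μ, so δ = 123/79.513 − 1 = 0.5469169…
Then the exponent is δ²μ/(2 + δ) = (123 − μ)² / (μ·(2 + δ)) = 9.338261.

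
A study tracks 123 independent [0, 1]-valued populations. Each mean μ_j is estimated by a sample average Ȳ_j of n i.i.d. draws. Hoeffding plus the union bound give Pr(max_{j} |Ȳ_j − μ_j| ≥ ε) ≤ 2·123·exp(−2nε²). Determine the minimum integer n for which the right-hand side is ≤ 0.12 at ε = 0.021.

Need 2·123·exp(−2nε²) ≤ 0.12, i.e. exp(−2nε²) ≤ 0.12/246.
So 2nε² ≥ ln(246/0.12) = 7.625595.
Hence n ≥ 7.625595/(2·0.021²) = 8645.799.
The smallest integer n is 8646.

8646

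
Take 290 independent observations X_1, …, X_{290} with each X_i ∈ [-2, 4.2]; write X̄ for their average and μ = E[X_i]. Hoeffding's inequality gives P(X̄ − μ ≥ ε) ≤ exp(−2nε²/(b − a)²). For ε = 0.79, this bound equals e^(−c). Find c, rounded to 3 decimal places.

9.417

c = 2nε²/(b − a)² = 2·290·0.79² / 6.2² = 9.4167.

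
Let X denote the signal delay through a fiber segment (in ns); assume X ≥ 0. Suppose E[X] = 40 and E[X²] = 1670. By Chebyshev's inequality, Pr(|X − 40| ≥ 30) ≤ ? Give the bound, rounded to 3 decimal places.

0.078

Var(X) = E[X²] − (E[X])² = 1670 − 1600 = 70.
Chebyshev's inequality: Pr(|X − μ| ≥ t) ≤ Var(X)/t² = 70/900 = 0.0778.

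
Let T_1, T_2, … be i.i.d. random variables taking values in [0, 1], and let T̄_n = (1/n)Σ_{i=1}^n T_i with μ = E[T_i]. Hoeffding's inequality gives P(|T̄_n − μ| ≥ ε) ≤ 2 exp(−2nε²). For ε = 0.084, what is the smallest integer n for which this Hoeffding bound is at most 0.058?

251

Require 2·exp(−2nε²) ≤ 0.058, i.e. 2nε² ≥ ln(2/0.058) = 3.540459.
So n ≥ 3.540459 / (2·0.084²) = 250.883.
The smallest integer n is 251.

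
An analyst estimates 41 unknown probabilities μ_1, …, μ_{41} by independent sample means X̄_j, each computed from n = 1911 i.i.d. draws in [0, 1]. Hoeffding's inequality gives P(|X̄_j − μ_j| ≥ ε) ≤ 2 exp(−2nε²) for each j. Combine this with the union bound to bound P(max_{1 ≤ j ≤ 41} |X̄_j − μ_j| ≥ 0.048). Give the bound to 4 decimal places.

0.0123

Per-experiment Hoeffding bound: 2·exp(−2·1911·0.048²) = 2·exp(−8.80589) = 0.0002997.
Union bound over 41 events: 41·0.0002997 = 0.01229.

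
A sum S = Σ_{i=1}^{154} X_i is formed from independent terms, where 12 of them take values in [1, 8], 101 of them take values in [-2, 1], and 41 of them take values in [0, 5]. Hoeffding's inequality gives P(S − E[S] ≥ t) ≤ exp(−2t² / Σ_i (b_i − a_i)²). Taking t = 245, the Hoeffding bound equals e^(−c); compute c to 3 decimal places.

47.601

Σ(b_i − a_i)² = 12·7² + 101·3² + 41·5² = 2522.
c = 2t² / 2522 = 2·245² / 2522 = 47.6011.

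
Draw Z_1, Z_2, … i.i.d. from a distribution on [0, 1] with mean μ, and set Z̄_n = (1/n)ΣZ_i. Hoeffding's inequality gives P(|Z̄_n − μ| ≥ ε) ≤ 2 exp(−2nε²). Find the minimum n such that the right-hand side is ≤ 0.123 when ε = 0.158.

Require 2·exp(−2nε²) ≤ 0.123, i.e. 2nε² ≥ ln(2/0.123) = 2.788718.
So n ≥ 2.788718 / (2·0.158²) = 55.855.
The smallest integer n is 56.

56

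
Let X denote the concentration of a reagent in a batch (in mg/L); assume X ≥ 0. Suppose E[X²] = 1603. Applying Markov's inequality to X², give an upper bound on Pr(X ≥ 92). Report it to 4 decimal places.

Since X ≥ 0, the event {X ≥ 92} is the same as {X² ≥ 8464}.
Markov's inequality applied to X² gives Pr(X² ≥ 8464) ≤ E[X²]/8464 = 1603/8464 = 0.1894.

0.1894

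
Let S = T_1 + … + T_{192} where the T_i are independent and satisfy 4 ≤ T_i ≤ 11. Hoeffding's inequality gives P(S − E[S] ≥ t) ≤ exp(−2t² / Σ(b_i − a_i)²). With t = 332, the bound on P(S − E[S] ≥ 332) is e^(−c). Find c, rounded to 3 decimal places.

Σ(b_i − a_i)² = 192·(7)² = 9408.
c = 2t²/9408 = 2·332²/9408 = 23.4320.

23.432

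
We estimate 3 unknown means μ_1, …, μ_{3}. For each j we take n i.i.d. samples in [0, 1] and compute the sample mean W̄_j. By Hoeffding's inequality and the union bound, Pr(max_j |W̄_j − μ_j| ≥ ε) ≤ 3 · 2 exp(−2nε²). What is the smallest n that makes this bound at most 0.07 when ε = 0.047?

Need 2·3·exp(−2nε²) ≤ 0.07, i.e. exp(−2nε²) ≤ 0.07/6.
So 2nε² ≥ ln(6/0.07) = 4.451020.
Hence n ≥ 4.451020/(2·0.047²) = 1007.474.
The smallest integer n is 1008.

1008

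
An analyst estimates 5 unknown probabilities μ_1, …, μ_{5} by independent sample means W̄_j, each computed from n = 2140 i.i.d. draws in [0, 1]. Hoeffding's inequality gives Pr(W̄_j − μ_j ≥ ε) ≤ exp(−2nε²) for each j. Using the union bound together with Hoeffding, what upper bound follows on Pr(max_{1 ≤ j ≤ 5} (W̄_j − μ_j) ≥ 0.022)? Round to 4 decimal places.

Per-experiment Hoeffding bound: exp(−2·2140·0.022²) = exp(−2.07152) = 0.12599.
Union bound over 5 events: 5·0.12599 = 0.62997.

0.6300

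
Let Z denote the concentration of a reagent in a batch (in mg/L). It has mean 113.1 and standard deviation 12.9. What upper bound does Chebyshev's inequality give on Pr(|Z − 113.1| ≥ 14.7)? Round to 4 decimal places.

Chebyshev: Pr(|Z − μ| ≥ t) ≤ Var(Z)/t².
Var(Z) = σ² = 12.9² = 166.41.
Bound = 166.41 / 216.09 = 0.7701.

0.7701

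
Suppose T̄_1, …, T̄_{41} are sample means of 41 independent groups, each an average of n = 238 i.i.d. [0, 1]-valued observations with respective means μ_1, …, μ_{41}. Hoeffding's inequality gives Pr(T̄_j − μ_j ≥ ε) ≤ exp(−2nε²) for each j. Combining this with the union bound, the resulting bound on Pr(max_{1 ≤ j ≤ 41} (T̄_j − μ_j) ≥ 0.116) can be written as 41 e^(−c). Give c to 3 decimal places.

Union bound over the 41 events: Pr(max_{1 ≤ j ≤ 41} (T̄_j − μ_j) ≥ 0.116) ≤ 41·exp(−2nε²) = 41 exp(−2·238·0.116²).
So c = 2·238·0.116² = 6.4051.

6.405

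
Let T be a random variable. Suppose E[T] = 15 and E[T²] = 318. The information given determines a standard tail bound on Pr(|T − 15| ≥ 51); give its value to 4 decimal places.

The first two moments determine the variance, so Chebyshev's inequality is the sharpest standard bound available.
Var(T) = E[T²] − (E[T])² = 318 − 225 = 93.
Chebyshev's inequality: Pr(|T − μ| ≥ t) ≤ Var(T)/t² = 93/2601 = 0.0358.

0.0358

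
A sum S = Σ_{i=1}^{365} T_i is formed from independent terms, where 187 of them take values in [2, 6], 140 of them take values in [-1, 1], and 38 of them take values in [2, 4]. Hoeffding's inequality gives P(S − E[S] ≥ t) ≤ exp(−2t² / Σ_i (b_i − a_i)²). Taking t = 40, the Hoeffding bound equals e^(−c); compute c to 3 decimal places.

Σ(b_i − a_i)² = 187·4² + 140·2² + 38·2² = 3704.
c = 2t² / 3704 = 2·40² / 3704 = 0.8639.

0.864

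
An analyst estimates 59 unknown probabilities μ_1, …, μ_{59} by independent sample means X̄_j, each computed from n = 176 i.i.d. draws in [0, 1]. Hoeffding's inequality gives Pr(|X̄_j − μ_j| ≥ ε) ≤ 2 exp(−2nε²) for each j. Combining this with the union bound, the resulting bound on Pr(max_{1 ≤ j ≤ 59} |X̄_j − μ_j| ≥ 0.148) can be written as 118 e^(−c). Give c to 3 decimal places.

Union bound over the 59 events: Pr(max_{1 ≤ j ≤ 59} |X̄_j − μ_j| ≥ 0.148) ≤ 59·2·exp(−2nε²) = 118 exp(−2·176·0.148²).
So c = 2·176·0.148² = 7.7102.

7.710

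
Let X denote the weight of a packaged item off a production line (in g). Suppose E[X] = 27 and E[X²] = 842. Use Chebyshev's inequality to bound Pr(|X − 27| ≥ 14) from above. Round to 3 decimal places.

Var(X) = E[X²] − (E[X])² = 842 − 729 = 113.
Chebyshev's inequality: Pr(|X − μ| ≥ t) ≤ Var(X)/t² = 113/196 = 0.5765.

0.577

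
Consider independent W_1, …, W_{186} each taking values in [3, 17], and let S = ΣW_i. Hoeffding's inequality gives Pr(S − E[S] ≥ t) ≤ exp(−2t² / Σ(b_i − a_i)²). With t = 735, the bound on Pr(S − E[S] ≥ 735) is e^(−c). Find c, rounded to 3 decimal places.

29.637

Σ(b_i − a_i)² = 186·(14)² = 36456.
c = 2t²/36456 = 2·735²/36456 = 29.6371.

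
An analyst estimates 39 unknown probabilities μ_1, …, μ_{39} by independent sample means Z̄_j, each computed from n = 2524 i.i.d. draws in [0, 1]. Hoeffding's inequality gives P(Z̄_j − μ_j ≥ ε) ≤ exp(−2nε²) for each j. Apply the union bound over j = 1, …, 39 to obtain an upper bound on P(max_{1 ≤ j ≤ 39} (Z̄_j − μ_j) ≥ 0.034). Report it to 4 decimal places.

0.1140

Per-experiment Hoeffding bound: exp(−2·2524·0.034²) = exp(−5.83549) = 0.002922.
Union bound over 39 events: 39·0.002922 = 0.11396.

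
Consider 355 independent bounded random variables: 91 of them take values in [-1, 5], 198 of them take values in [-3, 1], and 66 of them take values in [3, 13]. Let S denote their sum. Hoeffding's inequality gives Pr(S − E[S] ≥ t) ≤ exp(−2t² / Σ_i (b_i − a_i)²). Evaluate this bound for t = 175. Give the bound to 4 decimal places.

Σ(b_i − a_i)² = 91·6² + 198·4² + 66·10² = 13044.
Exponent = 2·175² / 13044 = 4.69565.
Bound = exp(−4.69565) = 0.00913.

0.0091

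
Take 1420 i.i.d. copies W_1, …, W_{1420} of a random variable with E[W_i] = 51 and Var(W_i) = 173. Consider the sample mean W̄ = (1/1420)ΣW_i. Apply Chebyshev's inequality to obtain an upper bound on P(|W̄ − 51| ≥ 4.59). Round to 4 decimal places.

Var(W̄) = Var(W_i)/n = 173/1420 = 0.12183.
Chebyshev: P(|W̄ − 51| ≥ 4.59) ≤ Var(W̄)/(4.59)² = 173/(1420·4.59²) = 0.0058.

0.0058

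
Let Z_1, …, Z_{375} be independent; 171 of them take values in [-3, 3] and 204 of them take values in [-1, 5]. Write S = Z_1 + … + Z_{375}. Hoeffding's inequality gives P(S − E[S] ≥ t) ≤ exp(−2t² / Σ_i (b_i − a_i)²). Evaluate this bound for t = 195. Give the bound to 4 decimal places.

0.0036

Σ(b_i − a_i)² = 171·6² + 204·6² = 13500.
Exponent = 2·195² / 13500 = 5.63333.
Bound = exp(−5.63333) = 0.00358.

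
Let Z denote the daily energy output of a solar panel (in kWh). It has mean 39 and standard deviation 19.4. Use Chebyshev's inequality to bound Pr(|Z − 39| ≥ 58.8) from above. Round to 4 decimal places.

0.1089

Chebyshev: Pr(|Z − μ| ≥ t) ≤ Var(Z)/t².
Var(Z) = σ² = 19.4² = 376.36.
Bound = 376.36 / 3457.44 = 0.1089.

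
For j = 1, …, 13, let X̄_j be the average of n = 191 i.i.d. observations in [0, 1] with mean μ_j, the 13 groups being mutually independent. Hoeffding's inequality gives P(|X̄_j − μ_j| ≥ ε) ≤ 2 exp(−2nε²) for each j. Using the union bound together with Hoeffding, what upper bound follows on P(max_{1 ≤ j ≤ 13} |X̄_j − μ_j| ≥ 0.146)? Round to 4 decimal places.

Per-experiment Hoeffding bound: 2·exp(−2·191·0.146²) = 2·exp(−8.14271) = 0.00058169.
Union bound over 13 events: 13·0.00058169 = 0.00756.

0.0076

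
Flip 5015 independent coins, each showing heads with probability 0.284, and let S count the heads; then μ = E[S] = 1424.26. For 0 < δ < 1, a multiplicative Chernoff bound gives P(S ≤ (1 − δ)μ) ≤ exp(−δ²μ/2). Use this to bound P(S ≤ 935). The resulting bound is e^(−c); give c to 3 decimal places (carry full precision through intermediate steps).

84.035

Write 935 = (1 − δ)μ, so δ = 1 − 935/1424.26 = 0.3435187…
Then the exponent is δ²μ/2 = (μ − 935)²/(2μ) = 84.034989.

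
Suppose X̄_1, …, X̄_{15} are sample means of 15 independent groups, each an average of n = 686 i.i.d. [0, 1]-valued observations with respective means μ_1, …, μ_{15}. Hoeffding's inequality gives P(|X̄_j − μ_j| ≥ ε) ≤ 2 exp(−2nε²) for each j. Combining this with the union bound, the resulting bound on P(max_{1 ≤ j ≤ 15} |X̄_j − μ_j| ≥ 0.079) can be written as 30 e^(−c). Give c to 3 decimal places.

Union bound over the 15 events: P(max_{1 ≤ j ≤ 15} |X̄_j − μ_j| ≥ 0.079) ≤ 15·2·exp(−2nε²) = 30 exp(−2·686·0.079²).
So c = 2·686·0.079² = 8.5627.

8.563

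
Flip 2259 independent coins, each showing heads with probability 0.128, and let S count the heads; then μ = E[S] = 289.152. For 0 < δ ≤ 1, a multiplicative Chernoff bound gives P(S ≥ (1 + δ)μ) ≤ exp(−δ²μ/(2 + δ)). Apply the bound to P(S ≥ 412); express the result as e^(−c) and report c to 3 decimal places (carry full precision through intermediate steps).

21.524

Write 412 = (1 + δ)μ, so δ = 412/289.152 − 1 = 0.4248561…
Then the exponent is δ²μ/(2 + δ) = (412 − μ)² / (μ·(2 + δ)) = 21.524051.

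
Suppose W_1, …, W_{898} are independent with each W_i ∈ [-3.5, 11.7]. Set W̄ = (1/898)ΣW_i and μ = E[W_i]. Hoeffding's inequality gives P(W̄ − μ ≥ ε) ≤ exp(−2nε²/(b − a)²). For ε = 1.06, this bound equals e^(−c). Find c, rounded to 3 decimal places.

c = 2nε²/(b − a)² = 2·898·1.06² / 15.2² = 8.7344.

8.734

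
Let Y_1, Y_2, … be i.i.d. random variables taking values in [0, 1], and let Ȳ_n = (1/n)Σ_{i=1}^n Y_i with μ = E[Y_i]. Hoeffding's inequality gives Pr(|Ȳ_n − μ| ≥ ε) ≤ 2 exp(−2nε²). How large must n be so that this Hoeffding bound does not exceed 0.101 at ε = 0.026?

Require 2·exp(−2nε²) ≤ 0.101, i.e. 2nε² ≥ ln(2/0.101) = 2.985782.
So n ≥ 2.985782 / (2·0.026²) = 2208.419.
The smallest integer n is 2209.

2209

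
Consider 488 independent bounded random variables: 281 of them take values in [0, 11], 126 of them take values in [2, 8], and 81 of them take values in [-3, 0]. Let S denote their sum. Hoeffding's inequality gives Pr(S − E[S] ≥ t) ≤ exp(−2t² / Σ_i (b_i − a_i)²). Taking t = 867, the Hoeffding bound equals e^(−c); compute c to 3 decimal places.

38.287

Σ(b_i − a_i)² = 281·11² + 126·6² + 81·3² = 39266.
c = 2t² / 39266 = 2·867² / 39266 = 38.2870.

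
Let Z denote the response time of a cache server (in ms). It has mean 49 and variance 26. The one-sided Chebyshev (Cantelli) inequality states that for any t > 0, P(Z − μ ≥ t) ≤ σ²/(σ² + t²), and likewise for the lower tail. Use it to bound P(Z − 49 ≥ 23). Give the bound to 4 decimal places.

Here σ² = 26 and t = 23, so σ² + t² = 555.
Cantelli's bound: 26/555 = 0.0468.

0.0468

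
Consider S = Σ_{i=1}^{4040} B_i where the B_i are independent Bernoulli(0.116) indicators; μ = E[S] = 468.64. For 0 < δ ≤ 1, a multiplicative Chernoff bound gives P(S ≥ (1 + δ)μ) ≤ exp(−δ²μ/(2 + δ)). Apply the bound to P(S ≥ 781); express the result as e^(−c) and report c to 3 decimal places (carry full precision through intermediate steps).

78.078

Write 781 = (1 + δ)μ, so δ = 781/468.64 − 1 = 0.6665244…
Then the exponent is δ²μ/(2 + δ) = (781 − μ)² / (μ·(2 + δ)) = 78.077502.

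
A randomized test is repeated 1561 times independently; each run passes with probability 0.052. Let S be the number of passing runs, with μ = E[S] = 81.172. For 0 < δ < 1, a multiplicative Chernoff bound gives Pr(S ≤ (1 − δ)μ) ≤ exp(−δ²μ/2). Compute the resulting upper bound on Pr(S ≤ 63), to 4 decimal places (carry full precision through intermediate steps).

Write 63 = (1 − δ)μ, so δ = 1 − 63/81.172 = 0.2238703…
Then the exponent is δ²μ/2 = (μ − 63)²/(2μ) = 2.034086.
Bound = exp(−2.034086) = 0.13080.

0.1308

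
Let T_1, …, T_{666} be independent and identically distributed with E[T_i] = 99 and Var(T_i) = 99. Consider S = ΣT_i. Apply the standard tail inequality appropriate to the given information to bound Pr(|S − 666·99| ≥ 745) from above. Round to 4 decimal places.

0.1188

With mean and variance of each term known, Chebyshev's inequality bounds the deviation of the sum (or sample mean).
Var(S) = n·Var(T_i) = 666·99 = 65934.
Chebyshev: Pr(|S − 666·99| ≥ 745) ≤ Var(S)/745² = 65934/555025 = 0.1188.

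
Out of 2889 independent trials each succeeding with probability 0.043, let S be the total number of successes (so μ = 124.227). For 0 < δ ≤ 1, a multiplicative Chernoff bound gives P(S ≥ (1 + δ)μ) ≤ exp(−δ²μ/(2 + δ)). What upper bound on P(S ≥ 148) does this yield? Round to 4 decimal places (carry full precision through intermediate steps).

Write 148 = (1 + δ)μ, so δ = 148/124.227 − 1 = 0.1913674…
Then the exponent is δ²μ/(2 + δ) = (148 − μ)² / (μ·(2 + δ)) = 2.076045.
Bound = exp(−2.076045) = 0.12543.

0.1254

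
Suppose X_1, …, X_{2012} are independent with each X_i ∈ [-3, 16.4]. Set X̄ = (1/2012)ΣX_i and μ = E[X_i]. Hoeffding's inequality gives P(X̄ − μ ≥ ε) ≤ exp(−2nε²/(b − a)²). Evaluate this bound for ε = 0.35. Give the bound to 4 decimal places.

0.2699

Exponent: 2nε²/(b − a)² = 2·2012·0.35² / 19.4² = 1.30976.
Bound = exp(−1.30976) = 0.26989.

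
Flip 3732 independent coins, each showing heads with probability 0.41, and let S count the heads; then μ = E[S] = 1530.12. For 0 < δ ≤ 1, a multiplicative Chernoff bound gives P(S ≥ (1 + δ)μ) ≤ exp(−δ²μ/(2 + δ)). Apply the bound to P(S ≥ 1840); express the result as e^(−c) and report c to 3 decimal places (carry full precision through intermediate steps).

28.493

Write 1840 = (1 + δ)μ, so δ = 1840/1530.12 − 1 = 0.2025201…
Then the exponent is δ²μ/(2 + δ) = (1840 − μ)² / (μ·(2 + δ)) = 28.493233.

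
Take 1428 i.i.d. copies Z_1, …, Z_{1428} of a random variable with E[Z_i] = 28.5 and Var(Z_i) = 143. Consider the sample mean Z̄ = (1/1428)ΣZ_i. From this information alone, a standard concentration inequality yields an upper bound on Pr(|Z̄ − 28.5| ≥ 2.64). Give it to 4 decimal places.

0.0144

With mean and variance of each term known, Chebyshev's inequality bounds the deviation of the sum (or sample mean).
Var(Z̄) = Var(Z_i)/n = 143/1428 = 0.10014.
Chebyshev: Pr(|Z̄ − 28.5| ≥ 2.64) ≤ Var(Z̄)/(2.64)² = 143/(1428·2.64²) = 0.0144.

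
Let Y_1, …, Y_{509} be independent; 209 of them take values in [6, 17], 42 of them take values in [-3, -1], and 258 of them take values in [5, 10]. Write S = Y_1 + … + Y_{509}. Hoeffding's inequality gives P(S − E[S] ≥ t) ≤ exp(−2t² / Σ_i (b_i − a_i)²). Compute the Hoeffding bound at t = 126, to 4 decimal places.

Σ(b_i − a_i)² = 209·11² + 42·2² + 258·5² = 31907.
Exponent = 2·126² / 31907 = 0.99514.
Bound = exp(−0.99514) = 0.36967.

0.3697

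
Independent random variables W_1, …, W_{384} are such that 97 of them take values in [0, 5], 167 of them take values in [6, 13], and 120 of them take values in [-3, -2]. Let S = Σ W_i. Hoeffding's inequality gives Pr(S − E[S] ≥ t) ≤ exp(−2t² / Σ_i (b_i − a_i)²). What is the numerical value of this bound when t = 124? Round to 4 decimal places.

0.0569

Σ(b_i − a_i)² = 97·5² + 167·7² + 120·1² = 10728.
Exponent = 2·124² / 10728 = 2.86652.
Bound = exp(−2.86652) = 0.05690.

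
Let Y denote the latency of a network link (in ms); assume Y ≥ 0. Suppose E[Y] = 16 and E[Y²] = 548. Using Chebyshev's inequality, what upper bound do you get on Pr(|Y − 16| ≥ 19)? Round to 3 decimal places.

0.809

Var(Y) = E[Y²] − (E[Y])² = 548 − 256 = 292.
Chebyshev's inequality: Pr(|Y − μ| ≥ t) ≤ Var(Y)/t² = 292/361 = 0.8089.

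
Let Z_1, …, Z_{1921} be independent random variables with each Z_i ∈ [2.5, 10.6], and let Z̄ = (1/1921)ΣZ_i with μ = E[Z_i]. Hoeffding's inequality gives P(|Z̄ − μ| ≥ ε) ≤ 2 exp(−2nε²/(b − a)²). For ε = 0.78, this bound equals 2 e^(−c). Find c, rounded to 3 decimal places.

c = 2nε²/(b − a)² = 2·1921·0.78² / 8.1² = 35.6268.

35.627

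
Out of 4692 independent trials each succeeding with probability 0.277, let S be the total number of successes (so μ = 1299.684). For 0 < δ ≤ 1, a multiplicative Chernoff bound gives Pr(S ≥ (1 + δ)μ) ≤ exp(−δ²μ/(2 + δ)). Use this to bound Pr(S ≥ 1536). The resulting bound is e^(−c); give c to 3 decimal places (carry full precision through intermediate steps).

Write 1536 = (1 + δ)μ, so δ = 1536/1299.684 − 1 = 0.1818257…
Then the exponent is δ²μ/(2 + δ) = (1536 − μ)² / (μ·(2 + δ)) = 19.693750.

19.694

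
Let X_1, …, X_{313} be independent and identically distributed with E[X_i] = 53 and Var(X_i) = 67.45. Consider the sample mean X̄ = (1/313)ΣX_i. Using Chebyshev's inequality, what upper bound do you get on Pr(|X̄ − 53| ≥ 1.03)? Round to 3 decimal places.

0.203

Var(X̄) = Var(X_i)/n = 67.45/313 = 0.2155.
Chebyshev: Pr(|X̄ − 53| ≥ 1.03) ≤ Var(X̄)/(1.03)² = 67.45/(313·1.03²) = 0.2031.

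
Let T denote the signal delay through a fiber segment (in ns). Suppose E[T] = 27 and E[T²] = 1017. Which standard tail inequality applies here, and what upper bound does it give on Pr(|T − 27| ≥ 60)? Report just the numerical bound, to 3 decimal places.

The first two moments determine the variance, so Chebyshev's inequality is the sharpest standard bound available.
Var(T) = E[T²] − (E[T])² = 1017 − 729 = 288.
Chebyshev's inequality: Pr(|T − μ| ≥ t) ≤ Var(T)/t² = 288/3600 = 0.0800.

0.080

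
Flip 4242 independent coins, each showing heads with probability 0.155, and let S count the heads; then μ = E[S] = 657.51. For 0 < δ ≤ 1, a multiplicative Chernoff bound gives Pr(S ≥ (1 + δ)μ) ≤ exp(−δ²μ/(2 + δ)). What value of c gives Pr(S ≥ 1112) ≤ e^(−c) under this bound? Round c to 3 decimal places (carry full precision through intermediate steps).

116.734

Write 1112 = (1 + δ)μ, so δ = 1112/657.51 − 1 = 0.691229…
Then the exponent is δ²μ/(2 + δ) = (1112 − μ)² / (μ·(2 + δ)) = 116.733536.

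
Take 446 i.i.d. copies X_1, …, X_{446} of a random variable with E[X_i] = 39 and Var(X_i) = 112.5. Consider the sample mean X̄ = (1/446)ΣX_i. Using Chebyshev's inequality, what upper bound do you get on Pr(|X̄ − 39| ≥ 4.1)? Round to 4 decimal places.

Var(X̄) = Var(X_i)/n = 112.5/446 = 0.25224.
Chebyshev: Pr(|X̄ − 39| ≥ 4.1) ≤ Var(X̄)/(4.1)² = 112.5/(446·4.1²) = 0.0150.

0.0150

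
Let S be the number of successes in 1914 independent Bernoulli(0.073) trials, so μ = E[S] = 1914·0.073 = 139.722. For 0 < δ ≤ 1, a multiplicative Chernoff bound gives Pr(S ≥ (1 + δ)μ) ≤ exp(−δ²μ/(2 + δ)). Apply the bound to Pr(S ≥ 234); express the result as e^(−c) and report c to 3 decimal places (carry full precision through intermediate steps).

Write 234 = (1 + δ)μ, so δ = 234/139.722 − 1 = 0.6747542…
Then the exponent is δ²μ/(2 + δ) = (234 − μ)² / (μ·(2 + δ)) = 23.783297.

23.783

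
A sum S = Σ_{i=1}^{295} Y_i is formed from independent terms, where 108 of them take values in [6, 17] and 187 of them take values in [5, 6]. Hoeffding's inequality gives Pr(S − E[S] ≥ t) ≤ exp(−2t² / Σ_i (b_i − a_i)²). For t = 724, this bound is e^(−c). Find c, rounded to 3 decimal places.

Σ(b_i − a_i)² = 108·11² + 187·1² = 13255.
c = 2t² / 13255 = 2·724² / 13255 = 79.0911.

79.091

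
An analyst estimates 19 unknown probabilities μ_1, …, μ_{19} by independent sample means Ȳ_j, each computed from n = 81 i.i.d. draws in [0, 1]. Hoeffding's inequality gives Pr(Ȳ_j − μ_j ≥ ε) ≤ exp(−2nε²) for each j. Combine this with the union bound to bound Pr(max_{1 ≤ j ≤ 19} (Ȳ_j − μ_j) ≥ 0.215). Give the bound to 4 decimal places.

0.0106

Per-experiment Hoeffding bound: exp(−2·81·0.215²) = exp(−7.48845) = 0.00055951.
Union bound over 19 events: 19·0.00055951 = 0.01063.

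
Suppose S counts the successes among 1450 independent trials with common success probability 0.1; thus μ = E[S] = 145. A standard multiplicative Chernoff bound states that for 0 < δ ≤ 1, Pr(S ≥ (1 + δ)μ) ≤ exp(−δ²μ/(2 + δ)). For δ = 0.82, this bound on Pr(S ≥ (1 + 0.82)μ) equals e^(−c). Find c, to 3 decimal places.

c = δ²μ/(2 + δ) = 0.82²·145/(2 + 0.82) = 34.5738.

34.574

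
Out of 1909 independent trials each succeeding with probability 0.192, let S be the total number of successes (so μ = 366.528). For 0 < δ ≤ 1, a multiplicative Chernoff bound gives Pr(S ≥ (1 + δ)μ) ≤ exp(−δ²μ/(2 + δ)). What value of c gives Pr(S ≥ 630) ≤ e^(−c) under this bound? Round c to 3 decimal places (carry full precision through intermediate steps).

Write 630 = (1 + δ)μ, so δ = 630/366.528 − 1 = 0.7188318…
Then the exponent is δ²μ/(2 + δ) = (630 − μ)² / (μ·(2 + δ)) = 69.659352.

69.659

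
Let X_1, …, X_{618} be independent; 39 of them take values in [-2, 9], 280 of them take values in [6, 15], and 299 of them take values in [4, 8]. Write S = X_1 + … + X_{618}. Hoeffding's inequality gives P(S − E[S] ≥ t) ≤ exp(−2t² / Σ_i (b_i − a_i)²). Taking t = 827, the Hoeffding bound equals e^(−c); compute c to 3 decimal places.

42.503

Σ(b_i − a_i)² = 39·11² + 280·9² + 299·4² = 32183.
c = 2t² / 32183 = 2·827² / 32183 = 42.5025.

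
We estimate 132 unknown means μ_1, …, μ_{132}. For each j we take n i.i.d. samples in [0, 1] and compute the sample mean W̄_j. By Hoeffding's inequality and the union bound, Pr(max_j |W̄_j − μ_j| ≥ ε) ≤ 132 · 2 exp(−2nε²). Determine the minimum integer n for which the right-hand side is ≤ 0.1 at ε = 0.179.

Need 2·132·exp(−2nε²) ≤ 0.1, i.e. exp(−2nε²) ≤ 0.1/264.
So 2nε² ≥ ln(264/0.1) = 7.878534.
Hence n ≥ 7.878534/(2·0.179²) = 122.945.
The smallest integer n is 123.

123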